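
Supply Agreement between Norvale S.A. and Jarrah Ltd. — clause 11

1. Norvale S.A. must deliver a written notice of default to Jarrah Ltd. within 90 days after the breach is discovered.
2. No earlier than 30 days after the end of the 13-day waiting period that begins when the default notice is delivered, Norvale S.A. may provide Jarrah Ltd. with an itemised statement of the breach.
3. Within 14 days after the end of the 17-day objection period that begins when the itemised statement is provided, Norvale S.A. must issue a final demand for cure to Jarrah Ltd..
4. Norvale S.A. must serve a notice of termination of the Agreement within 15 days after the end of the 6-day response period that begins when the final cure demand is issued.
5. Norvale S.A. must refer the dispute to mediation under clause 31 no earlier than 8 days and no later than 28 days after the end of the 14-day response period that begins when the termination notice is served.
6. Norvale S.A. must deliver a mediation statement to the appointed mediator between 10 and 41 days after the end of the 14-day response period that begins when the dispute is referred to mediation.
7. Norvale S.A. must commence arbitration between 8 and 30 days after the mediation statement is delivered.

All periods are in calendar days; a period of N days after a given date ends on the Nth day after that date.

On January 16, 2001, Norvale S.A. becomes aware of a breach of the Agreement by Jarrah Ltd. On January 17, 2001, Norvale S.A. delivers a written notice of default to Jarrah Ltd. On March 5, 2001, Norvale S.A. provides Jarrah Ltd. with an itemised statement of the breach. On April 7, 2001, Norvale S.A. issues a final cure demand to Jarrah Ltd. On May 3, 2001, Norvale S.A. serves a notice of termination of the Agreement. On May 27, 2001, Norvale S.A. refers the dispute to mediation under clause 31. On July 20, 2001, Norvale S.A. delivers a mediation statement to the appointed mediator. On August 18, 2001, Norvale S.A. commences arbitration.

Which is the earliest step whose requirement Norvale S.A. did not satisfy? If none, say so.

Step 3

Step 1: 90 days after January 16, 2001 (when the breach is discovered) is April 16, 2001; done January 17, 2001 — timely.
Step 2: the earliest permitted date is 30 days after January 30, 2001 (end of the 13-day waiting period, which began when the default notice is delivered on January 17, 2001), i.e. March 1, 2001; March 5, 2001 is on or after that date.
Step 3: 14 days after March 22, 2001 (end of the 17-day objection period, which began when the itemised statement is provided on March 5, 2001) is April 5, 2001; done April 7, 2001 — 2 days late.
The analysis stops there.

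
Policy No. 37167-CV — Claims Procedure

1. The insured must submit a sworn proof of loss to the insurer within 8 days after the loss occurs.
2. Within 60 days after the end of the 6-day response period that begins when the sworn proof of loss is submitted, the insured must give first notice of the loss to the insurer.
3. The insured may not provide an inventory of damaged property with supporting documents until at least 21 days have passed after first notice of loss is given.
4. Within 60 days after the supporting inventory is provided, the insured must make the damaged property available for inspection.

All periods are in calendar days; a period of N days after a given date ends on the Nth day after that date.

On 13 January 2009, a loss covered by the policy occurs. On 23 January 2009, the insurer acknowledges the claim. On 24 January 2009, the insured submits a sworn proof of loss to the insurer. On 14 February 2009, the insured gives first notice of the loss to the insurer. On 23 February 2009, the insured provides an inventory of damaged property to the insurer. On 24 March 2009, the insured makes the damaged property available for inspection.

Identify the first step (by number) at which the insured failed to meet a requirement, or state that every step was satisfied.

Step 1

Step 1: 8 days after 13 January 2009 (when the loss occurs) is 21 January 2009; done 24 January 2009 — 3 days late.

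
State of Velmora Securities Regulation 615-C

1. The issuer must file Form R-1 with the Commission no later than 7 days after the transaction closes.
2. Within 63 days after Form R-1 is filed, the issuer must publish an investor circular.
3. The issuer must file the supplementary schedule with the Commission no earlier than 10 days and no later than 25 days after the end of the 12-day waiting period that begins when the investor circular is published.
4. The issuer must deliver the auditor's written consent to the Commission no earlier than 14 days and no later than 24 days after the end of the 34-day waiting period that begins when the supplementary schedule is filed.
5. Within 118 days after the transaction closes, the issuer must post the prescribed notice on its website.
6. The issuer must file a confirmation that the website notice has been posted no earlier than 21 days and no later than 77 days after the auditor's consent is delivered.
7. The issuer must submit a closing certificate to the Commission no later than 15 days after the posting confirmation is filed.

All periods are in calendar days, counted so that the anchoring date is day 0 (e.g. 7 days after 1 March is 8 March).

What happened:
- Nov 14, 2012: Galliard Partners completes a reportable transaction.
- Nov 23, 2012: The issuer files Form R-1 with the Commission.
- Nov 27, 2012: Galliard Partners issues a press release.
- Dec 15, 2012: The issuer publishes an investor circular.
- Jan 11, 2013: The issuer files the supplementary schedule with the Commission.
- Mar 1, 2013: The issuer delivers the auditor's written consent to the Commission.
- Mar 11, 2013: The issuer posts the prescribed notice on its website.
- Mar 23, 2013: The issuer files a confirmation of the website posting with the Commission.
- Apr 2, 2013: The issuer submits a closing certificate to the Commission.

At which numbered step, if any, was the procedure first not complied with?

Step 1

Step 1 — counting 7 days from Nov 14, 2012 (when the transaction closes) gives a deadline of Nov 21, 2012; not done until Nov 23, 2012, 2 days after the deadline.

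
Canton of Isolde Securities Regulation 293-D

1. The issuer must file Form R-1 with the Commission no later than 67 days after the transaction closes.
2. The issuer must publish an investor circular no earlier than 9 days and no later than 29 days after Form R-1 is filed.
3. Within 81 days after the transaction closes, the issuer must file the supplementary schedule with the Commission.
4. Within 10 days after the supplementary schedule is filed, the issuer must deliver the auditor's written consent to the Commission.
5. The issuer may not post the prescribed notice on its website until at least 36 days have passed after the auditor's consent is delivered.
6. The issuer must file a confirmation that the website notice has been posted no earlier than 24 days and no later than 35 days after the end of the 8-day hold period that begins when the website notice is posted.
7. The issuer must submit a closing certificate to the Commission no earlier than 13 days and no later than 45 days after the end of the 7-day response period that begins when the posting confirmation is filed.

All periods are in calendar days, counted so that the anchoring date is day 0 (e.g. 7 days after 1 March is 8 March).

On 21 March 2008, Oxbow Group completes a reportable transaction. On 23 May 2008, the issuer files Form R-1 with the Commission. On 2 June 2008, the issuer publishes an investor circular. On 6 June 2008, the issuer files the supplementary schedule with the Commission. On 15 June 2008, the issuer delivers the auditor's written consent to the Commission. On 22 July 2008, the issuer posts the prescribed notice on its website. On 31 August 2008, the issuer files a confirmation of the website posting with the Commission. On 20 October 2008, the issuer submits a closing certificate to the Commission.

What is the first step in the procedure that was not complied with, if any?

None — every step was satisfied

Step 1 — counting 67 days from 21 March 2008 (when the transaction closes) gives a deadline of 27 May 2008; 23 May 2008 is within that limit.
Step 2 — 9 and 29 days from 23 May 2008 (when Form R-1 is filed) are 1 June 2008 and 21 June 2008 respectively; done 2 June 2008, which is between those dates.
Step 3 — counting 81 days from 21 March 2008 (when the transaction closes) gives a deadline of 10 June 2008; 6 June 2008 is within that limit.
Step 4 — counting 10 days from 6 June 2008 (when the supplementary schedule is filed) gives a deadline of 16 June 2008; 15 June 2008 is within that limit.
Step 5 — must wait 36 days from 15 June 2008 (when the auditor's consent is delivered), so not before 21 July 2008; 22 July 2008 is on or after that date.
Step 6 — 24 and 35 days from 30 July 2008 (end of the 8-day hold period, which began when the website notice is posted on 22 July 2008) are 23 August 2008 and 3 September 2008 respectively; 31 August 2008 falls inside that range.
Step 7 — 13 and 45 days from 7 September 2008 (end of the 7-day response period, which began when the posting confirmation is filed on 31 August 2008) are 20 September 2008 and 22 October 2008 respectively; 20 October 2008 falls inside that range.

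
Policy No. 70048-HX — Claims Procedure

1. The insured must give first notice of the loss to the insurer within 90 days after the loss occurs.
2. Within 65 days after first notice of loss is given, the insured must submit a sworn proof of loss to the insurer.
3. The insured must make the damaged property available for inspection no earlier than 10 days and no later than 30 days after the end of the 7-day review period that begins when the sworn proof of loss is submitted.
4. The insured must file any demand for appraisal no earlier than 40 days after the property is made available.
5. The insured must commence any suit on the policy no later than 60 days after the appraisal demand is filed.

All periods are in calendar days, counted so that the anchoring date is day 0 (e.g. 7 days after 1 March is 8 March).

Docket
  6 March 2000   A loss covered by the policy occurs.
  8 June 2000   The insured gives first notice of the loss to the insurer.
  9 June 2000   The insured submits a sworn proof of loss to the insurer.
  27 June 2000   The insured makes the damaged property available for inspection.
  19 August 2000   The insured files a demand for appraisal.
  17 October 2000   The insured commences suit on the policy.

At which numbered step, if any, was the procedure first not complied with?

(1) due by 6 March 2000 + 90 days = 4 June 2000; 8 June 2000 misses that deadline by 4 days.
Later steps need not be reached.

Step 1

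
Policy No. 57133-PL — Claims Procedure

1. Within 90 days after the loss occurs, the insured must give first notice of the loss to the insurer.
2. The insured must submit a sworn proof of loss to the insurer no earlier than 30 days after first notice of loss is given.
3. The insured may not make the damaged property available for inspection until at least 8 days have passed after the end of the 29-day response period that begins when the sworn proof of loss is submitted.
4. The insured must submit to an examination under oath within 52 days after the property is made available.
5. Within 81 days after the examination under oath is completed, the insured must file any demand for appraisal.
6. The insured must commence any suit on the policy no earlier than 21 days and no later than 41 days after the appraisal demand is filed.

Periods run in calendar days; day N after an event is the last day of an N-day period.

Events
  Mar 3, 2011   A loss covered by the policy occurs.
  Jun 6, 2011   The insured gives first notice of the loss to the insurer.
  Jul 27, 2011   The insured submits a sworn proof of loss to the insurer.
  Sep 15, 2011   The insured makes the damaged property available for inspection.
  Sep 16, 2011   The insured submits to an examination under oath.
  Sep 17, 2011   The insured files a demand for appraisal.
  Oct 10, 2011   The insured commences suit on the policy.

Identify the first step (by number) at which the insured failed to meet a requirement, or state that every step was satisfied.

Step 1

Step 1: 90 days after Mar 3, 2011 (when the loss occurs) is Jun 1, 2011; done Jun 6, 2011 — 5 days late.
Later steps need not be reached.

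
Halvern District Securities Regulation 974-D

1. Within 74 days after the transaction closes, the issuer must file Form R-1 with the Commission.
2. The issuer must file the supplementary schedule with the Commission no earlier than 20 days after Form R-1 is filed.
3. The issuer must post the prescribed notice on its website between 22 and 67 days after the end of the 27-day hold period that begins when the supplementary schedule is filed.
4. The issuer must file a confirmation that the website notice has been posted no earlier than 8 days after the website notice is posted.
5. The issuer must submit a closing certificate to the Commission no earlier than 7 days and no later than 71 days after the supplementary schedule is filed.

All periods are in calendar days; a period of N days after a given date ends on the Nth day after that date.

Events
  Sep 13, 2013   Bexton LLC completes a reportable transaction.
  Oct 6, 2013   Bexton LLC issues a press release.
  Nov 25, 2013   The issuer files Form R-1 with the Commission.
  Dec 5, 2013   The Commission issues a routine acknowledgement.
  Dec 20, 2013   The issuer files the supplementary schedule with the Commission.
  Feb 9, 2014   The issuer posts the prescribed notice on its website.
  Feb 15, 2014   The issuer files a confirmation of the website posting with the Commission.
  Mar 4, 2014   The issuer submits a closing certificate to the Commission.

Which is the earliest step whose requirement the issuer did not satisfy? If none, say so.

(1) due by Sep 13, 2013 + 74 days = Nov 26, 2013; done Nov 25, 2013 — timely.
(2) permitted from Nov 25, 2013 + 20 days = Dec 15, 2013 onward; done Dec 20, 2013 — permitted.
(3) the permitted window runs from Jan 16, 2014 + 22 = Feb 7, 2014 to Jan 16, 2014 + 67 = Mar 24, 2014; Feb 9, 2014 falls inside that range.
(4) permitted from Feb 9, 2014 + 8 days = Feb 17, 2014 onward; acted on Feb 15, 2014, 2 days prematurely.
No need to go further; step 4 was not satisfied.

Step 4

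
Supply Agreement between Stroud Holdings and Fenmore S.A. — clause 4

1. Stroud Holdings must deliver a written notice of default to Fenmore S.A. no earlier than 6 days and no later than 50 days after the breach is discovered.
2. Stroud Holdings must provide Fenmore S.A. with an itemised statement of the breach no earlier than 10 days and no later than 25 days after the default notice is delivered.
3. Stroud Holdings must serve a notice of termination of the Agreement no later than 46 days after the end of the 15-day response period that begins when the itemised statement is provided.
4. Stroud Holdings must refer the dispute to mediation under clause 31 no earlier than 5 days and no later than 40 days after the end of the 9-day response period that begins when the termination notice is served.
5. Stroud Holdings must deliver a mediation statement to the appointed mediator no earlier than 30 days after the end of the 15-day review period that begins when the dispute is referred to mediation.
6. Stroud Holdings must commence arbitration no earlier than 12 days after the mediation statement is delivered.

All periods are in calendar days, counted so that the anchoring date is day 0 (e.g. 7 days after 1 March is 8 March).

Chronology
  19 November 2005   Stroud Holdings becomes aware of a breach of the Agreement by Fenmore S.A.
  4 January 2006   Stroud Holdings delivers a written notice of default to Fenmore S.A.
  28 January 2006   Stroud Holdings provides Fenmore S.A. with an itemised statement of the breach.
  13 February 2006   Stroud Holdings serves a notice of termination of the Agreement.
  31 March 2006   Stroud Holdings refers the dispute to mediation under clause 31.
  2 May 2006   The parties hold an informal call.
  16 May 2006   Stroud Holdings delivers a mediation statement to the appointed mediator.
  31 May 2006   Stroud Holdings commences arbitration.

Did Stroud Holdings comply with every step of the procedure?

Yes

Step 1 — 6 and 50 days from 19 November 2005 (when the breach is discovered) are 25 November 2005 and 8 January 2006 respectively; done 4 January 2006 — within the window.
Step 2 — 10 and 25 days from 4 January 2006 (when the default notice is delivered) are 14 January 2006 and 29 January 2006 respectively; done 28 January 2006 — within the window.
Step 3 — counting 46 days from 12 February 2006 (end of the 15-day response period, which began when the itemised statement is provided on 28 January 2006) gives a deadline of 30 March 2006; done 13 February 2006 — timely.
Step 4 — 5 and 40 days from 22 February 2006 (end of the 9-day response period, which began when the termination notice is served on 13 February 2006) are 27 February 2006 and 3 April 2006 respectively; 31 March 2006 falls inside that range.
Step 5 — must wait 30 days from 15 April 2006 (end of the 15-day review period, which began when the dispute is referred to mediation on 31 March 2006), so not before 15 May 2006; done 16 May 2006, after the minimum wait.
Step 6 — must wait 12 days from 16 May 2006 (when the mediation statement is delivered), so not before 28 May 2006; done 31 May 2006, after the minimum wait.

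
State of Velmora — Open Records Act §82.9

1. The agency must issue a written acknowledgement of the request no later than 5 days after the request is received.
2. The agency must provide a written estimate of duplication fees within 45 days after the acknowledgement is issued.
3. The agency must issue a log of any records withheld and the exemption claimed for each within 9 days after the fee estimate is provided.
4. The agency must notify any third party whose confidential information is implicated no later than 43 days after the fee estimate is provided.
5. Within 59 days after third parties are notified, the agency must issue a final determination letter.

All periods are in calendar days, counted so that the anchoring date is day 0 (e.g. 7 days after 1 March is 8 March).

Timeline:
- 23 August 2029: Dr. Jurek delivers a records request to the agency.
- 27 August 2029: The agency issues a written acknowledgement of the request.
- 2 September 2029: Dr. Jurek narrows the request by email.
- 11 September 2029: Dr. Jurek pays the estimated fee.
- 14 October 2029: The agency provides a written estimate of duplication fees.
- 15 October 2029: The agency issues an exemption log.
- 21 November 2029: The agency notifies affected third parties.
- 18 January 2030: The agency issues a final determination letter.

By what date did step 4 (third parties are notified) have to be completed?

Step 4 runs from 14 October 2029, when the fee estimate is provided. 43 days after 14 October 2029 is 26 November 2029.

26 November 2029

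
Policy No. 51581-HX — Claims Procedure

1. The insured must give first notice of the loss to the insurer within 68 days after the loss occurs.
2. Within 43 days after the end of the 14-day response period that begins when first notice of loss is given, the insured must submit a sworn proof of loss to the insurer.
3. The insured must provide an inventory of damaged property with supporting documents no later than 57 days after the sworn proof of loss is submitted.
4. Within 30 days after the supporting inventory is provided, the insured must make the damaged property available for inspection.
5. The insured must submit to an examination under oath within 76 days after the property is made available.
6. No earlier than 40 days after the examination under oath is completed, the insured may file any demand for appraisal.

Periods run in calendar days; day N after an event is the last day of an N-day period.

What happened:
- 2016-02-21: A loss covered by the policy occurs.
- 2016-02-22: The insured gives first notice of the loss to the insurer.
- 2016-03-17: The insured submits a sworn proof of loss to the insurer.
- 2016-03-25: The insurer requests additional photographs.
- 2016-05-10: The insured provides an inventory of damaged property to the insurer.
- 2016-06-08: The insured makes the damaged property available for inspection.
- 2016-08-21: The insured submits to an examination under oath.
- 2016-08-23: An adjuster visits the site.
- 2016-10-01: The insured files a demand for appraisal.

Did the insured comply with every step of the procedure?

Yes

Step 1: 68 days after 2016-02-21 (when the loss occurs) is 2016-04-29; done 2016-02-22 — timely.
Step 2: 43 days after 2016-03-07 (end of the 14-day response period, which began when first notice of loss is given on 2016-02-22) is 2016-04-19; completed 2016-03-17, before the deadline.
Step 3: 57 days after 2016-03-17 (when the sworn proof of loss is submitted) is 2016-05-13; completed 2016-05-10, before the deadline.
Step 4: 30 days after 2016-05-10 (when the supporting inventory is provided) is 2016-06-09; completed 2016-06-08, before the deadline.
Step 5: 76 days after 2016-06-08 (when the property is made available) is 2016-08-23; done 2016-08-21 — timely.
Step 6: the earliest permitted date is 40 days after 2016-08-21 (when the examination under oath is completed), i.e. 2016-09-30; done 2016-10-01, after the minimum wait.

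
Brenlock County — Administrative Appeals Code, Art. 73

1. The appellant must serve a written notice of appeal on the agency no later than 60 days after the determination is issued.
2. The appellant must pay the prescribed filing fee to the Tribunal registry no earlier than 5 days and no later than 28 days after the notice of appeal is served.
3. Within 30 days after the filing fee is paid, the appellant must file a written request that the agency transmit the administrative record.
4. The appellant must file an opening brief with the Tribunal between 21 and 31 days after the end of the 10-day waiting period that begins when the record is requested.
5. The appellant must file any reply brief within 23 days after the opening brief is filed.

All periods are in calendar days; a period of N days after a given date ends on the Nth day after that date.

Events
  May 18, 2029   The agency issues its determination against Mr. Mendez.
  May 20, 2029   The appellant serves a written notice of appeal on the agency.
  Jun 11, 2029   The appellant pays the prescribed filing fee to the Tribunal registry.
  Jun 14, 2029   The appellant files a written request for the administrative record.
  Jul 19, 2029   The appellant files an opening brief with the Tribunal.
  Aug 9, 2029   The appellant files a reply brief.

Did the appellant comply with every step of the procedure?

Yes

Step 1 — counting 60 days from May 18, 2029 (when the determination is issued) gives a deadline of Jul 17, 2029; May 20, 2029 is within that limit.
Step 2 — 5 and 28 days from May 20, 2029 (when the notice of appeal is served) are May 25, 2029 and Jun 17, 2029 respectively; done Jun 11, 2029, which is between those dates.
Step 3 — counting 30 days from Jun 11, 2029 (when the filing fee is paid) gives a deadline of Jul 11, 2029; completed Jun 14, 2029, before the deadline.
Step 4 — 21 and 31 days from Jun 24, 2029 (end of the 10-day waiting period, which began when the record is requested on Jun 14, 2029) are Jul 15, 2029 and Jul 25, 2029 respectively; Jul 19, 2029 falls inside that range.
Step 5 — counting 23 days from Jul 19, 2029 (when the opening brief is filed) gives a deadline of Aug 11, 2029; Aug 9, 2029 is within that limit.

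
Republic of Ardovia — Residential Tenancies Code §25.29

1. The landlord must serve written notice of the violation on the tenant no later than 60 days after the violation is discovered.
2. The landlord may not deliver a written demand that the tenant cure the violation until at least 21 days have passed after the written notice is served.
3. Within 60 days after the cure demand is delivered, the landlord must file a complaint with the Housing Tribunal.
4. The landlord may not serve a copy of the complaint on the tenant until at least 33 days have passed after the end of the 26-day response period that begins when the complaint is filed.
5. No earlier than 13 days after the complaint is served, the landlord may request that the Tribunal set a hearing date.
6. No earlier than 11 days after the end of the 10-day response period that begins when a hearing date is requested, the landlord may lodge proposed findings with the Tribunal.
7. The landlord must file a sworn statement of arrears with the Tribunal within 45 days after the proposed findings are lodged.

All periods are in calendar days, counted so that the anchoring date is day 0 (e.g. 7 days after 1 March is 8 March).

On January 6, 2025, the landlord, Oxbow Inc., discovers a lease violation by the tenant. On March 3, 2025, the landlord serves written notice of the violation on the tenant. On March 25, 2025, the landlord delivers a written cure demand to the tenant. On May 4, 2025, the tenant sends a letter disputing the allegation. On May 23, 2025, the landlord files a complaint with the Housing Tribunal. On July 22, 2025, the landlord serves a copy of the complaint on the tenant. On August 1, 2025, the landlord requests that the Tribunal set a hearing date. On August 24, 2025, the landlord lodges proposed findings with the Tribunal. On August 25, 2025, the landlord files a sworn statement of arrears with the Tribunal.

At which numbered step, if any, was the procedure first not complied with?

Step 5

Step 1: 60 days after January 6, 2025 (when the violation is discovered) is March 7, 2025; done March 3, 2025 — timely.
Step 2: the earliest permitted date is 21 days after March 3, 2025 (when the written notice is served), i.e. March 24, 2025; March 25, 2025 is on or after that date.
Step 3: 60 days after March 25, 2025 (when the cure demand is delivered) is May 24, 2025; May 23, 2025 is within that limit.
Step 4: the earliest permitted date is 33 days after June 18, 2025 (end of the 26-day response period, which began when the complaint is filed on May 23, 2025), i.e. July 21, 2025; done July 22, 2025, after the minimum wait.
Step 5: the earliest permitted date is 13 days after July 22, 2025 (when the complaint is served), i.e. August 4, 2025; done August 1, 2025 — 3 days too early.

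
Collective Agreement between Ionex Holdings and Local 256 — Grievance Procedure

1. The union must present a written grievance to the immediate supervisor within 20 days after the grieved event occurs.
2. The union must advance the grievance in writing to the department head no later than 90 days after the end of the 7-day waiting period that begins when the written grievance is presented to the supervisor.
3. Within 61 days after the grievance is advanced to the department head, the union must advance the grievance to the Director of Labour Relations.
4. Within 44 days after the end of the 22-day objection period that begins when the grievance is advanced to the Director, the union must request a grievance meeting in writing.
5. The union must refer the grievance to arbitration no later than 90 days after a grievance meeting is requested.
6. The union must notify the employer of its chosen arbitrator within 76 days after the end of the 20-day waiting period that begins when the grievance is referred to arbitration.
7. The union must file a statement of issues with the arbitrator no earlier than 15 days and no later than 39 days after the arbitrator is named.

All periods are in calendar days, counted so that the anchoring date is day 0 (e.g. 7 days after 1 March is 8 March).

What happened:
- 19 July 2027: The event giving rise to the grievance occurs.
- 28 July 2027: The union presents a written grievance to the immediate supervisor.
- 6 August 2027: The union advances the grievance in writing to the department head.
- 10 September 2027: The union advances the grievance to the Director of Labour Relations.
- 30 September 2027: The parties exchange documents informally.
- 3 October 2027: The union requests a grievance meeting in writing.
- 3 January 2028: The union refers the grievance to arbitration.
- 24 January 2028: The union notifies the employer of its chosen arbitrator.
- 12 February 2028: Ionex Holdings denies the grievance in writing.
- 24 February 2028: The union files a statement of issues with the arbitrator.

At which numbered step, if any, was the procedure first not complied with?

Step 1: 20 days after 19 July 2027 (when the grieved event occurs) is 8 August 2027; done 28 July 2027 — timely.
Step 2: 90 days after 4 August 2027 (end of the 7-day waiting period, which began when the written grievance is presented to the supervisor on 28 July 2027) is 2 November 2027; 6 August 2027 is within that limit.
Step 3: 61 days after 6 August 2027 (when the grievance is advanced to the department head) is 6 October 2027; 10 September 2027 is within that limit.
Step 4: 44 days after 2 October 2027 (end of the 22-day objection period, which began when the grievance is advanced to the Director on 10 September 2027) is 15 November 2027; 3 October 2027 is within that limit.
Step 5: 90 days after 3 October 2027 (when a grievance meeting is requested) is 1 January 2028; 3 January 2028 misses that deadline by 2 days.

Step 5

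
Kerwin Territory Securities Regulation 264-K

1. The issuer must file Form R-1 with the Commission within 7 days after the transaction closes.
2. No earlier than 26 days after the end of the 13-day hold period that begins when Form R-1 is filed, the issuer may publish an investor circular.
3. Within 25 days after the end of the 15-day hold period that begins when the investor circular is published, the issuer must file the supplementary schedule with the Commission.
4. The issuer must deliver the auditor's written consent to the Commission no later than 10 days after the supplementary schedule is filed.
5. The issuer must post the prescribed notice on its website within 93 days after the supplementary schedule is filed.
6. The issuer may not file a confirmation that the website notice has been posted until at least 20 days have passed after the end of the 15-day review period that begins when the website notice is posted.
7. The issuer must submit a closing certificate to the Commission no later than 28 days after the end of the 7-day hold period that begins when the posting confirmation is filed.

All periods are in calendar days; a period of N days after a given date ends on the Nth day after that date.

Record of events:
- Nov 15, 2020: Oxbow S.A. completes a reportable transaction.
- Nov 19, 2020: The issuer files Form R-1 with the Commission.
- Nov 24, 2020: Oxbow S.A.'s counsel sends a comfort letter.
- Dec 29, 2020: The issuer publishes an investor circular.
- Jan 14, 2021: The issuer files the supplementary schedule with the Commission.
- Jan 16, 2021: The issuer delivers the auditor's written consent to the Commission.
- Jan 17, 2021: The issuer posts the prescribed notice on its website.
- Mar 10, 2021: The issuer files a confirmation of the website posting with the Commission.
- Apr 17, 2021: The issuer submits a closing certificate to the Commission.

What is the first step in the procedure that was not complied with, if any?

(1) due by Nov 15, 2020 + 7 days = Nov 22, 2020; done Nov 19, 2020 — timely.
(2) permitted from Dec 2, 2020 + 26 days = Dec 28, 2020 onward; done Dec 29, 2020 — permitted.
(3) due by Jan 13, 2021 + 25 days = Feb 7, 2021; Jan 14, 2021 is within that limit.
(4) due by Jan 14, 2021 + 10 days = Jan 24, 2021; done Jan 16, 2021 — timely.
(5) due by Jan 14, 2021 + 93 days = Apr 17, 2021; completed Jan 17, 2021, before the deadline.
(6) permitted from Feb 1, 2021 + 20 days = Feb 21, 2021 onward; done Mar 10, 2021, after the minimum wait.
(7) due by Mar 17, 2021 + 28 days = Apr 14, 2021; not done until Apr 17, 2021, 3 days after the deadline.

Step 7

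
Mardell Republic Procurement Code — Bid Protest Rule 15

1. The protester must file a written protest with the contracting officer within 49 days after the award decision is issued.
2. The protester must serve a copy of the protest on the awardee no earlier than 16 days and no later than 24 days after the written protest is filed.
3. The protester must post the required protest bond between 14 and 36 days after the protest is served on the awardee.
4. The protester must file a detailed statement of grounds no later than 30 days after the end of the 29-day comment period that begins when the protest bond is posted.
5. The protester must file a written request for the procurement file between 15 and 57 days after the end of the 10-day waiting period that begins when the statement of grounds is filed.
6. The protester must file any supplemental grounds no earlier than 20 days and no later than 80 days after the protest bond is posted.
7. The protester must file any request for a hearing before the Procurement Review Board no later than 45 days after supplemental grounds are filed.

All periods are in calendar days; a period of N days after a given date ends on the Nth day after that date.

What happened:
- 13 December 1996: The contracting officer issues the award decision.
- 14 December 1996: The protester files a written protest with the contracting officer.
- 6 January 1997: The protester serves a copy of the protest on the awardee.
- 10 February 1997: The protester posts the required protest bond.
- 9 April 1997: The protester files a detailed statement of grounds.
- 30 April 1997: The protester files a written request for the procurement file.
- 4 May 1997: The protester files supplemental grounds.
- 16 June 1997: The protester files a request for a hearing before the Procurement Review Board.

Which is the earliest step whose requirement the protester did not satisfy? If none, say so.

Step 1: 49 days after 13 December 1996 (when the award decision is issued) is 31 January 1997; completed 14 December 1996, before the deadline.
Step 2: the window is 16–24 days after 14 December 1996 (when the written protest is filed), so 30 December 1996 through 7 January 1997; done 6 January 1997, which is between those dates.
Step 3: the window is 14–36 days after 6 January 1997 (when the protest is served on the awardee), so 20 January 1997 through 11 February 1997; done 10 February 1997, which is between those dates.
Step 4: 30 days after 11 March 1997 (end of the 29-day comment period, which began when the protest bond is posted on 10 February 1997) is 10 April 1997; completed 9 April 1997, before the deadline.
Step 5: the window is 15–57 days after 19 April 1997 (end of the 10-day waiting period, which began when the statement of grounds is filed on 9 April 1997), so 4 May 1997 through 15 June 1997; 30 April 1997 is 4 days too early.

Step 5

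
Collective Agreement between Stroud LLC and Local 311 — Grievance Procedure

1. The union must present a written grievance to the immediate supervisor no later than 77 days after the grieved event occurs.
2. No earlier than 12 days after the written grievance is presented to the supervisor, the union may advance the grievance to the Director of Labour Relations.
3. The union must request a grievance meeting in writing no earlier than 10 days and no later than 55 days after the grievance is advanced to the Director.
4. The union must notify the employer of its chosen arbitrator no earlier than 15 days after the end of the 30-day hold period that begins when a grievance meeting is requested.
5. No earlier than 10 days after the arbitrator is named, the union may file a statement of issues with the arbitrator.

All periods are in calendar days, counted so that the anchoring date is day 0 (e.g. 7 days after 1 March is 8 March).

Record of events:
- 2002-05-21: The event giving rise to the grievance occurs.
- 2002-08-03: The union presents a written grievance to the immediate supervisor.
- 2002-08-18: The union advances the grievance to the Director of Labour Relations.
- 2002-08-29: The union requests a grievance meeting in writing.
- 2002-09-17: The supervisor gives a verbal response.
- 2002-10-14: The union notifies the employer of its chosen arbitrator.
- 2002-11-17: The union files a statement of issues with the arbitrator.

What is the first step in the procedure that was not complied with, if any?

None — every step was satisfied

Step 1 — counting 77 days from 2002-05-21 (when the grieved event occurs) gives a deadline of 2002-08-06; done 2002-08-03 — timely.
Step 2 — must wait 12 days from 2002-08-03 (when the written grievance is presented to the supervisor), so not before 2002-08-15; 2002-08-18 is on or after that date.
Step 3 — 10 and 55 days from 2002-08-18 (when the grievance is advanced to the Director) are 2002-08-28 and 2002-10-12 respectively; done 2002-08-29, which is between those dates.
Step 4 — must wait 15 days from 2002-09-28 (end of the 30-day hold period, which began when a grievance meeting is requested on 2002-08-29), so not before 2002-10-13; done 2002-10-14 — permitted.
Step 5 — must wait 10 days from 2002-10-14 (when the arbitrator is named), so not before 2002-10-24; 2002-11-17 is on or after that date.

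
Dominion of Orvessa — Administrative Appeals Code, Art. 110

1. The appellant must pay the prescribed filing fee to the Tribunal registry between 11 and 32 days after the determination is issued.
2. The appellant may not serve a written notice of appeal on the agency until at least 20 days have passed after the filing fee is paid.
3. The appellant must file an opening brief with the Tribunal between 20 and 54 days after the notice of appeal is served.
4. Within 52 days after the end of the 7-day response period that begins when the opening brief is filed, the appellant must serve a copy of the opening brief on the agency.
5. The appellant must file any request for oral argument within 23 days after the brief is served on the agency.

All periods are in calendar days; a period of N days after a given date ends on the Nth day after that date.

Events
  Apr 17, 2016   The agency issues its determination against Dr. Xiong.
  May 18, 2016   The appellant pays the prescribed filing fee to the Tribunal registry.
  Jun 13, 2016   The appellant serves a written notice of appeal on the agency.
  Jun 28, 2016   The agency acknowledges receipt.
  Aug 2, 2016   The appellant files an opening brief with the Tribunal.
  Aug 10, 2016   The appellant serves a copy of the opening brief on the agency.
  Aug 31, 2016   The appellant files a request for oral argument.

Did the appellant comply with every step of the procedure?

(1) the permitted window runs from Apr 17, 2016 + 11 = Apr 28, 2016 to Apr 17, 2016 + 32 = May 19, 2016; done May 18, 2016, which is between those dates.
(2) permitted from May 18, 2016 + 20 days = Jun 7, 2016 onward; Jun 13, 2016 is on or after that date.
(3) the permitted window runs from Jun 13, 2016 + 20 = Jul 3, 2016 to Jun 13, 2016 + 54 = Aug 6, 2016; done Aug 2, 2016, which is between those dates.
(4) due by Aug 9, 2016 + 52 days = Sep 30, 2016; done Aug 10, 2016 — timely.
(5) due by Aug 10, 2016 + 23 days = Sep 2, 2016; Aug 31, 2016 is within that limit.

Yes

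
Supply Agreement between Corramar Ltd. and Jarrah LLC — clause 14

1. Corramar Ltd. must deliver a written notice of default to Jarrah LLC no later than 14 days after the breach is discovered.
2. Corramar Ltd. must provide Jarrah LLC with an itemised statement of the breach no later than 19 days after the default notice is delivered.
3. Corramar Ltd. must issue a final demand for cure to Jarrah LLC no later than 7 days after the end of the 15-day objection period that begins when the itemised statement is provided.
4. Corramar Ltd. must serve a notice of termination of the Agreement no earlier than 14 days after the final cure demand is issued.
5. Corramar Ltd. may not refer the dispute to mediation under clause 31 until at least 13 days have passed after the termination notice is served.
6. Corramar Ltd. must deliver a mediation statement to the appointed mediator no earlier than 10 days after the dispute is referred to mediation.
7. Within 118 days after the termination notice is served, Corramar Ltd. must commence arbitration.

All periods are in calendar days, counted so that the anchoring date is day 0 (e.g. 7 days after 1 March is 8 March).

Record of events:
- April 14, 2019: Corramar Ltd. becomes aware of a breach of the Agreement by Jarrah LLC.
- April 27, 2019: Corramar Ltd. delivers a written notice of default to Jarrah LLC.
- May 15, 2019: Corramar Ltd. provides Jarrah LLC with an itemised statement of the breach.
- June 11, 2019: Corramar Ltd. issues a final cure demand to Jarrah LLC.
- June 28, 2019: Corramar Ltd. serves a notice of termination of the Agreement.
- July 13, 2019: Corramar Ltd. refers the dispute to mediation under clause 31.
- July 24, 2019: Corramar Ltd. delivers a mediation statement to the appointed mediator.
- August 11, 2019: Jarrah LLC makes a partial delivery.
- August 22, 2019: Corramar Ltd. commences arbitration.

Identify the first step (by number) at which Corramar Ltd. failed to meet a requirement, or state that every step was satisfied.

(1) due by April 14, 2019 + 14 days = April 28, 2019; completed April 27, 2019, before the deadline.
(2) due by April 27, 2019 + 19 days = May 16, 2019; done May 15, 2019 — timely.
(3) due by May 30, 2019 + 7 days = June 6, 2019; June 11, 2019 misses that deadline by 5 days.

Step 3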